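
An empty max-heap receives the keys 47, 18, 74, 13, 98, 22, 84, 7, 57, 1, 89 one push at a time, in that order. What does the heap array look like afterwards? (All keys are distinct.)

[98, 89, 84, 57, 74, 22, 47, 7, 13, 1, 18]

Insert 47:
  append 47 at index 0 → [47] (no swap needed)
Insert 18:
  append 18 at index 1 → [47, 18] (no swap needed)
Insert 74:
  append 74 at index 2 → [47, 18, 74]
  74 > parent 47 at index 0, swap → [74, 18, 47]
Insert 13:
  append 13 at index 3 → [74, 18, 47, 13] (no swap needed)
Insert 98:
  append 98 at index 4 → [74, 18, 47, 13, 98]
  98 > parent 18 at index 1, swap → [74, 98, 47, 13, 18]
  98 > parent 74 at index 0, swap → [98, 74, 47, 13, 18]
Insert 22:
  append 22 at index 5 → [98, 74, 47, 13, 18, 22] (no swap needed)
Insert 84:
  append 84 at index 6 → [98, 74, 47, 13, 18, 22, 84]
  84 > parent 47 at index 2, swap → [98, 74, 84, 13, 18, 22, 47]
Insert 7:
  append 7 at index 7 → [98, 74, 84, 13, 18, 22, 47, 7] (no swap needed)
Insert 57:
  append 57 at index 8 → [98, 74, 84, 13, 18, 22, 47, 7, 57]
  57 > parent 13 at index 3, swap → [98, 74, 84, 57, 18, 22, 47, 7, 13]
Insert 1:
  append 1 at index 9 → [98, 74, 84, 57, 18, 22, 47, 7, 13, 1] (no swap needed)
Insert 89:
  append 89 at index 10 → [98, 74, 84, 57, 18, 22, 47, 7, 13, 1, 89]
  89 > parent 18 at index 4, swap → [98, 74, 84, 57, 89, 22, 47, 7, 13, 1, 18]
  89 > parent 74 at index 1, swap → [98, 89, 84, 57, 74, 22, 47, 7, 13, 1, 18]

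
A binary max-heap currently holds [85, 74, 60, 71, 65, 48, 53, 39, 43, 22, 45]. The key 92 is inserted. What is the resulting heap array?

append 92 at index 11 → [85, 74, 60, 71, 65, 48, 53, 39, 43, 22, 45, 92]
92 > parent 48 at index 5, swap → [85, 74, 60, 71, 65, 92, 53, 39, 43, 22, 45, 48]
92 > parent 60 at index 2, swap → [85, 74, 92, 71, 65, 60, 53, 39, 43, 22, 45, 48]
92 > parent 85 at index 0, swap → [92, 74, 85, 71, 65, 60, 53, 39, 43, 22, 45, 48]

[92, 74, 85, 71, 65, 60, 53, 39, 43, 22, 45, 48]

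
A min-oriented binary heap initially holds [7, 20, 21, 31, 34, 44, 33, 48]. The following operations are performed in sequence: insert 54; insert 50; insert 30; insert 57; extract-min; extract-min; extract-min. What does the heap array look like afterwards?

[30, 31, 33, 48, 34, 44, 57, 50, 54]

insert 54:
  append 54 at index 8 → [7, 20, 21, 31, 34, 44, 33, 48, 54] (no swap needed)
insert 50:
  append 50 at index 9 → [7, 20, 21, 31, 34, 44, 33, 48, 54, 50] (no swap needed)
insert 30:
  append 30 at index 10 → [7, 20, 21, 31, 34, 44, 33, 48, 54, 50, 30]
  30 < parent 34 at index 4, swap → [7, 20, 21, 31, 30, 44, 33, 48, 54, 50, 34]
insert 57:
  append 57 at index 11 → [7, 20, 21, 31, 30, 44, 33, 48, 54, 50, 34, 57] (no swap needed)
extract-min → returns 7:
  remove root 7; move last element 57 to root → [57, 20, 21, 31, 30, 44, 33, 48, 54, 50, 34]
  57 vs smaller child 20 at index 1, swap → [20, 57, 21, 31, 30, 44, 33, 48, 54, 50, 34]
  57 vs smaller child 30 at index 4, swap → [20, 30, 21, 31, 57, 44, 33, 48, 54, 50, 34]
  57 vs smaller child 34 at index 10, swap → [20, 30, 21, 31, 34, 44, 33, 48, 54, 50, 57]
extract-min → returns 20:
  remove root 20; move last element 57 to root → [57, 30, 21, 31, 34, 44, 33, 48, 54, 50]
  57 vs smaller child 21 at index 2, swap → [21, 30, 57, 31, 34, 44, 33, 48, 54, 50]
  57 vs smaller child 33 at index 6, swap → [21, 30, 33, 31, 34, 44, 57, 48, 54, 50]
extract-min → returns 21:
  remove root 21; move last element 50 to root → [50, 30, 33, 31, 34, 44, 57, 48, 54]
  50 vs smaller child 30 at index 1, swap → [30, 50, 33, 31, 34, 44, 57, 48, 54]
  50 vs smaller child 31 at index 3, swap → [30, 31, 33, 50, 34, 44, 57, 48, 54]
  50 vs smaller child 48 at index 7, swap → [30, 31, 33, 48, 34, 44, 57, 50, 54]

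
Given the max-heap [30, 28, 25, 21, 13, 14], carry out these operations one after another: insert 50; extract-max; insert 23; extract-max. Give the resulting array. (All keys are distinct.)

insert 50:
  append 50 at index 6 → [30, 28, 25, 21, 13, 14, 50]
  50 > parent 25 at index 2, swap → [30, 28, 50, 21, 13, 14, 25]
  50 > parent 30 at index 0, swap → [50, 28, 30, 21, 13, 14, 25]
extract-max → returns 50:
  remove root 50; move last element 25 to root → [25, 28, 30, 21, 13, 14]
  25 vs larger child 30 at index 2, swap → [30, 28, 25, 21, 13, 14]
insert 23:
  append 23 at index 6 → [30, 28, 25, 21, 13, 14, 23] (no swap needed)
extract-max → returns 30:
  remove root 30; move last element 23 to root → [23, 28, 25, 21, 13, 14]
  23 vs larger child 28 at index 1, swap → [28, 23, 25, 21, 13, 14]

[28, 23, 25, 21, 13, 14]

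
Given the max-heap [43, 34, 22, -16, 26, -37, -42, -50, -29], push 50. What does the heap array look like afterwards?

append 50 at index 9 → [43, 34, 22, -16, 26, -37, -42, -50, -29, 50]
50 > parent 26 at index 4, swap → [43, 34, 22, -16, 50, -37, -42, -50, -29, 26]
50 > parent 34 at index 1, swap → [43, 50, 22, -16, 34, -37, -42, -50, -29, 26]
50 > parent 43 at index 0, swap → [50, 43, 22, -16, 34, -37, -42, -50, -29, 26]

[50, 43, 22, -16, 34, -37, -42, -50, -29, 26]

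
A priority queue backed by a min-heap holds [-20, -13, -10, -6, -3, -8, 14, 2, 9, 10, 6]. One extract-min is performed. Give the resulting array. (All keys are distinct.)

remove root -20; move last element 6 to root → [6, -13, -10, -6, -3, -8, 14, 2, 9, 10]
6 vs smaller child -13 at index 1, swap → [-13, 6, -10, -6, -3, -8, 14, 2, 9, 10]
6 vs smaller child -6 at index 3, swap → [-13, -6, -10, 6, -3, -8, 14, 2, 9, 10]
6 vs smaller child 2 at index 7, swap → [-13, -6, -10, 2, -3, -8, 14, 6, 9, 10]

[-13, -6, -10, 2, -3, -8, 14, 6, 9, 10]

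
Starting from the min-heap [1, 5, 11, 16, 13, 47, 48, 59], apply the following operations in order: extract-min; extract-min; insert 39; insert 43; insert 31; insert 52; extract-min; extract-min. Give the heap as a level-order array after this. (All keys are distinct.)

[16, 31, 39, 43, 52, 48, 47, 59]

extract-min → returns 1:
  remove root 1; move last element 59 to root → [59, 5, 11, 16, 13, 47, 48]
  59 vs smaller child 5 at index 1, swap → [5, 59, 11, 16, 13, 47, 48]
  59 vs smaller child 13 at index 4, swap → [5, 13, 11, 16, 59, 47, 48]
extract-min → returns 5:
  remove root 5; move last element 48 to root → [48, 13, 11, 16, 59, 47]
  48 vs smaller child 11 at index 2, swap → [11, 13, 48, 16, 59, 47]
  48 vs only child 47 at index 5, swap → [11, 13, 47, 16, 59, 48]
insert 39:
  append 39 at index 6 → [11, 13, 47, 16, 59, 48, 39]
  39 < parent 47 at index 2, swap → [11, 13, 39, 16, 59, 48, 47]
insert 43:
  append 43 at index 7 → [11, 13, 39, 16, 59, 48, 47, 43] (no swap needed)
insert 31:
  append 31 at index 8 → [11, 13, 39, 16, 59, 48, 47, 43, 31] (no swap needed)
insert 52:
  append 52 at index 9 → [11, 13, 39, 16, 59, 48, 47, 43, 31, 52]
  52 < parent 59 at index 4, swap → [11, 13, 39, 16, 52, 48, 47, 43, 31, 59]
extract-min → returns 11:
  remove root 11; move last element 59 to root → [59, 13, 39, 16, 52, 48, 47, 43, 31]
  59 vs smaller child 13 at index 1, swap → [13, 59, 39, 16, 52, 48, 47, 43, 31]
  59 vs smaller child 16 at index 3, swap → [13, 16, 39, 59, 52, 48, 47, 43, 31]
  59 vs smaller child 31 at index 8, swap → [13, 16, 39, 31, 52, 48, 47, 43, 59]
extract-min → returns 13:
  remove root 13; move last element 59 to root → [59, 16, 39, 31, 52, 48, 47, 43]
  59 vs smaller child 16 at index 1, swap → [16, 59, 39, 31, 52, 48, 47, 43]
  59 vs smaller child 31 at index 3, swap → [16, 31, 39, 59, 52, 48, 47, 43]
  59 vs only child 43 at index 7, swap → [16, 31, 39, 43, 52, 48, 47, 59]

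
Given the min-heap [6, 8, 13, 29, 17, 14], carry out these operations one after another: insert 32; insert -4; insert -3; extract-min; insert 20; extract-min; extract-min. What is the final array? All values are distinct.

insert 32:
  append 32 at index 6 → [6, 8, 13, 29, 17, 14, 32] (no swap needed)
insert -4:
  append -4 at index 7 → [6, 8, 13, 29, 17, 14, 32, -4]
  -4 < parent 29 at index 3, swap → [6, 8, 13, -4, 17, 14, 32, 29]
  -4 < parent 8 at index 1, swap → [6, -4, 13, 8, 17, 14, 32, 29]
  -4 < parent 6 at index 0, swap → [-4, 6, 13, 8, 17, 14, 32, 29]
insert -3:
  append -3 at index 8 → [-4, 6, 13, 8, 17, 14, 32, 29, -3]
  -3 < parent 8 at index 3, swap → [-4, 6, 13, -3, 17, 14, 32, 29, 8]
  -3 < parent 6 at index 1, swap → [-4, -3, 13, 6, 17, 14, 32, 29, 8]
extract-min → returns -4:
  remove root -4; move last element 8 to root → [8, -3, 13, 6, 17, 14, 32, 29]
  8 vs smaller child -3 at index 1, swap → [-3, 8, 13, 6, 17, 14, 32, 29]
  8 vs smaller child 6 at index 3, swap → [-3, 6, 13, 8, 17, 14, 32, 29]
insert 20:
  append 20 at index 8 → [-3, 6, 13, 8, 17, 14, 32, 29, 20] (no swap needed)
extract-min → returns -3:
  remove root -3; move last element 20 to root → [20, 6, 13, 8, 17, 14, 32, 29]
  20 vs smaller child 6 at index 1, swap → [6, 20, 13, 8, 17, 14, 32, 29]
  20 vs smaller child 8 at index 3, swap → [6, 8, 13, 20, 17, 14, 32, 29]
extract-min → returns 6:
  remove root 6; move last element 29 to root → [29, 8, 13, 20, 17, 14, 32]
  29 vs smaller child 8 at index 1, swap → [8, 29, 13, 20, 17, 14, 32]
  29 vs smaller child 17 at index 4, swap → [8, 17, 13, 20, 29, 14, 32]

[8, 17, 13, 20, 29, 14, 32]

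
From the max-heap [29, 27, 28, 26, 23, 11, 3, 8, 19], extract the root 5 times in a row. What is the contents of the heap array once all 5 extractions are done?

extract-max #1 returns 29:
  remove root 29; move last element 19 to root → [19, 27, 28, 26, 23, 11, 3, 8]
  19 vs larger child 28 at index 2, swap → [28, 27, 19, 26, 23, 11, 3, 8]
extract-max #2 returns 28:
  remove root 28; move last element 8 to root → [8, 27, 19, 26, 23, 11, 3]
  8 vs larger child 27 at index 1, swap → [27, 8, 19, 26, 23, 11, 3]
  8 vs larger child 26 at index 3, swap → [27, 26, 19, 8, 23, 11, 3]
extract-max #3 returns 27:
  remove root 27; move last element 3 to root → [3, 26, 19, 8, 23, 11]
  3 vs larger child 26 at index 1, swap → [26, 3, 19, 8, 23, 11]
  3 vs larger child 23 at index 4, swap → [26, 23, 19, 8, 3, 11]
extract-max #4 returns 26:
  remove root 26; move last element 11 to root → [11, 23, 19, 8, 3]
  11 vs larger child 23 at index 1, swap → [23, 11, 19, 8, 3]
extract-max #5 returns 23:
  remove root 23; move last element 3 to root → [3, 11, 19, 8]
  3 vs larger child 19 at index 2, swap → [19, 11, 3, 8]

[19, 11, 3, 8]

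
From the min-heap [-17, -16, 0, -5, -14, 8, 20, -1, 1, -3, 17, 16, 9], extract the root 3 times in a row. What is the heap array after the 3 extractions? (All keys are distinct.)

extract-min #1 returns -17:
  remove root -17; move last element 9 to root → [9, -16, 0, -5, -14, 8, 20, -1, 1, -3, 17, 16]
  9 vs smaller child -16 at index 1, swap → [-16, 9, 0, -5, -14, 8, 20, -1, 1, -3, 17, 16]
  9 vs smaller child -14 at index 4, swap → [-16, -14, 0, -5, 9, 8, 20, -1, 1, -3, 17, 16]
  9 vs smaller child -3 at index 9, swap → [-16, -14, 0, -5, -3, 8, 20, -1, 1, 9, 17, 16]
extract-min #2 returns -16:
  remove root -16; move last element 16 to root → [16, -14, 0, -5, -3, 8, 20, -1, 1, 9, 17]
  16 vs smaller child -14 at index 1, swap → [-14, 16, 0, -5, -3, 8, 20, -1, 1, 9, 17]
  16 vs smaller child -5 at index 3, swap → [-14, -5, 0, 16, -3, 8, 20, -1, 1, 9, 17]
  16 vs smaller child -1 at index 7, swap → [-14, -5, 0, -1, -3, 8, 20, 16, 1, 9, 17]
extract-min #3 returns -14:
  remove root -14; move last element 17 to root → [17, -5, 0, -1, -3, 8, 20, 16, 1, 9]
  17 vs smaller child -5 at index 1, swap → [-5, 17, 0, -1, -3, 8, 20, 16, 1, 9]
  17 vs smaller child -3 at index 4, swap → [-5, -3, 0, -1, 17, 8, 20, 16, 1, 9]
  17 vs only child 9 at index 9, swap → [-5, -3, 0, -1, 9, 8, 20, 16, 1, 17]

[-5, -3, 0, -1, 9, 8, 20, 16, 1, 17]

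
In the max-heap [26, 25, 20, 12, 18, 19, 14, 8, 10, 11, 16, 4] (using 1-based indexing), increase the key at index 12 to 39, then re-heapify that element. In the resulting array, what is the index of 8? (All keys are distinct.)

set index 12 from 4 to 39 → [26, 25, 20, 12, 18, 19, 14, 8, 10, 11, 16, 39]
39 > parent 19 at index 6, swap → [26, 25, 20, 12, 18, 39, 14, 8, 10, 11, 16, 19]
39 > parent 20 at index 3, swap → [26, 25, 39, 12, 18, 20, 14, 8, 10, 11, 16, 19]
39 > parent 26 at index 1, swap → [39, 25, 26, 12, 18, 20, 14, 8, 10, 11, 16, 19]
resulting array: [39, 25, 26, 12, 18, 20, 14, 8, 10, 11, 16, 19]

8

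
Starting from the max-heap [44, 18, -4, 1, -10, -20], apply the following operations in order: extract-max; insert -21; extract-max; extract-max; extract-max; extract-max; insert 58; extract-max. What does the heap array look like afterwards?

[-20, -21]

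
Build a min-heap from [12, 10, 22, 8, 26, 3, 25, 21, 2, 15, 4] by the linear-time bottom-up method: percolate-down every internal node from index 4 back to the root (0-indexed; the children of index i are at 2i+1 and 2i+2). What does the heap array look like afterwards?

sift down from index 4:
  26 vs smaller child 4 at index 10, swap → [12, 10, 22, 8, 4, 3, 25, 21, 2, 15, 26]
sift down from index 3:
  8 vs smaller child 2 at index 8, swap → [12, 10, 22, 2, 4, 3, 25, 21, 8, 15, 26]
sift down from index 2:
  22 vs smaller child 3 at index 5, swap → [12, 10, 3, 2, 4, 22, 25, 21, 8, 15, 26]
sift down from index 1:
  10 vs smaller child 2 at index 3, swap → [12, 2, 3, 10, 4, 22, 25, 21, 8, 15, 26]
  10 vs smaller child 8 at index 8, swap → [12, 2, 3, 8, 4, 22, 25, 21, 10, 15, 26]
sift down from index 0:
  12 vs smaller child 2 at index 1, swap → [2, 12, 3, 8, 4, 22, 25, 21, 10, 15, 26]
  12 vs smaller child 4 at index 4, swap → [2, 4, 3, 8, 12, 22, 25, 21, 10, 15, 26]

[2, 4, 3, 8, 12, 22, 25, 21, 10, 15, 26]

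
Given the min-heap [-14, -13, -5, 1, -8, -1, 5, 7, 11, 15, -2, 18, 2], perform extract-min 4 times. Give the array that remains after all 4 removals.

[-2, 1, -1, 7, 2, 18, 5, 15, 11]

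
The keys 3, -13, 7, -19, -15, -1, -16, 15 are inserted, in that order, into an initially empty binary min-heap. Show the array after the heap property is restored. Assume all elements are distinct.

Insert 3:
  append 3 at index 0 → [3] (no swap needed)
Insert -13:
  append -13 at index 1 → [3, -13]
  -13 < parent 3 at index 0, swap → [-13, 3]
Insert 7:
  append 7 at index 2 → [-13, 3, 7] (no swap needed)
Insert -19:
  append -19 at index 3 → [-13, 3, 7, -19]
  -19 < parent 3 at index 1, swap → [-13, -19, 7, 3]
  -19 < parent -13 at index 0, swap → [-19, -13, 7, 3]
Insert -15:
  append -15 at index 4 → [-19, -13, 7, 3, -15]
  -15 < parent -13 at index 1, swap → [-19, -15, 7, 3, -13]
Insert -1:
  append -1 at index 5 → [-19, -15, 7, 3, -13, -1]
  -1 < parent 7 at index 2, swap → [-19, -15, -1, 3, -13, 7]
Insert -16:
  append -16 at index 6 → [-19, -15, -1, 3, -13, 7, -16]
  -16 < parent -1 at index 2, swap → [-19, -15, -16, 3, -13, 7, -1]
Insert 15:
  append 15 at index 7 → [-19, -15, -16, 3, -13, 7, -1, 15] (no swap needed)

[-19, -15, -16, 3, -13, 7, -1, 15]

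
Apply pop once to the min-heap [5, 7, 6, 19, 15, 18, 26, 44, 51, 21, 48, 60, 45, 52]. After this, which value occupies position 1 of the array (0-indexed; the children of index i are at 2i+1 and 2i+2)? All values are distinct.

7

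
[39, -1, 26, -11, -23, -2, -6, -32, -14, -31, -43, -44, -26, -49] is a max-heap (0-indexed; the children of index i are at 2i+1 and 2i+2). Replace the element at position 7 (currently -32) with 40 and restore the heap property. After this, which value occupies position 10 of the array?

set index 7 from -32 to 40 → [39, -1, 26, -11, -23, -2, -6, 40, -14, -31, -43, -44, -26, -49]
40 > parent -11 at index 3, swap → [39, -1, 26, 40, -23, -2, -6, -11, -14, -31, -43, -44, -26, -49]
40 > parent -1 at index 1, swap → [39, 40, 26, -1, -23, -2, -6, -11, -14, -31, -43, -44, -26, -49]
40 > parent 39 at index 0, swap → [40, 39, 26, -1, -23, -2, -6, -11, -14, -31, -43, -44, -26, -49]
resulting array: [40, 39, 26, -1, -23, -2, -6, -11, -14, -31, -43, -44, -26, -49]

-43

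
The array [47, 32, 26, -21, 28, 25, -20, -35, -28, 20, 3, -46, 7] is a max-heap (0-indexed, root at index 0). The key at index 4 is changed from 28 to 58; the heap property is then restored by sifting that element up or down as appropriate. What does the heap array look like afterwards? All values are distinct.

[58, 47, 26, -21, 32, 25, -20, -35, -28, 20, 3, -46, 7]

set index 4 from 28 to 58 → [47, 32, 26, -21, 58, 25, -20, -35, -28, 20, 3, -46, 7]
58 > parent 32 at index 1, swap → [47, 58, 26, -21, 32, 25, -20, -35, -28, 20, 3, -46, 7]
58 > parent 47 at index 0, swap → [58, 47, 26, -21, 32, 25, -20, -35, -28, 20, 3, -46, 7]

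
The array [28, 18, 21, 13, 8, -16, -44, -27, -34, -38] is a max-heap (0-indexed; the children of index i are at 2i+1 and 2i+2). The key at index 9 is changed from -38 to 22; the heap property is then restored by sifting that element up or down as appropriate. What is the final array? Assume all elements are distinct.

[28, 22, 21, 13, 18, -16, -44, -27, -34, 8]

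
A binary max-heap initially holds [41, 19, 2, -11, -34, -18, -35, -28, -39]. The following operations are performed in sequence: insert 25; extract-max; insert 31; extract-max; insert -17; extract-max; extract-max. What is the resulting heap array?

[2, -11, -18, -28, -17, -39, -35, -34]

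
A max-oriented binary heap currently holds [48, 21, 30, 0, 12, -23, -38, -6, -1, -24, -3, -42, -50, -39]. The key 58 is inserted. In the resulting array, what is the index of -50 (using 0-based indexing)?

12

append 58 at index 14 → [48, 21, 30, 0, 12, -23, -38, -6, -1, -24, -3, -42, -50, -39, 58]
58 > parent -38 at index 6, swap → [48, 21, 30, 0, 12, -23, 58, -6, -1, -24, -3, -42, -50, -39, -38]
58 > parent 30 at index 2, swap → [48, 21, 58, 0, 12, -23, 30, -6, -1, -24, -3, -42, -50, -39, -38]
58 > parent 48 at index 0, swap → [58, 21, 48, 0, 12, -23, 30, -6, -1, -24, -3, -42, -50, -39, -38]
resulting array: [58, 21, 48, 0, 12, -23, 30, -6, -1, -24, -3, -42, -50, -39, -38]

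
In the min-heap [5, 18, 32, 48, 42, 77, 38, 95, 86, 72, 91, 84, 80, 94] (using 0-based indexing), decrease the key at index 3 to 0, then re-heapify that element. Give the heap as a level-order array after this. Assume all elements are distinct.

set index 3 from 48 to 0 → [5, 18, 32, 0, 42, 77, 38, 95, 86, 72, 91, 84, 80, 94]
0 < parent 18 at index 1, swap → [5, 0, 32, 18, 42, 77, 38, 95, 86, 72, 91, 84, 80, 94]
0 < parent 5 at index 0, swap → [0, 5, 32, 18, 42, 77, 38, 95, 86, 72, 91, 84, 80, 94]

[0, 5, 32, 18, 42, 77, 38, 95, 86, 72, 91, 84, 80, 94]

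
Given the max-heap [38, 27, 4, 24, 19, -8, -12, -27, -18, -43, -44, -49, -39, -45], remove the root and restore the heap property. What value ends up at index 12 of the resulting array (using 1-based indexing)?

remove root 38; move last element -45 to root → [-45, 27, 4, 24, 19, -8, -12, -27, -18, -43, -44, -49, -39]
-45 vs larger child 27 at index 2, swap → [27, -45, 4, 24, 19, -8, -12, -27, -18, -43, -44, -49, -39]
-45 vs larger child 24 at index 4, swap → [27, 24, 4, -45, 19, -8, -12, -27, -18, -43, -44, -49, -39]
-45 vs larger child -18 at index 9, swap → [27, 24, 4, -18, 19, -8, -12, -27, -45, -43, -44, -49, -39]
resulting array: [27, 24, 4, -18, 19, -8, -12, -27, -45, -43, -44, -49, -39]

-49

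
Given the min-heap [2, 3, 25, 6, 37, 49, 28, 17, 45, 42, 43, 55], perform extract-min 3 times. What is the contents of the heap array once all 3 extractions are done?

extract-min #1 returns 2:
  remove root 2; move last element 55 to root → [55, 3, 25, 6, 37, 49, 28, 17, 45, 42, 43]
  55 vs smaller child 3 at index 1, swap → [3, 55, 25, 6, 37, 49, 28, 17, 45, 42, 43]
  55 vs smaller child 6 at index 3, swap → [3, 6, 25, 55, 37, 49, 28, 17, 45, 42, 43]
  55 vs smaller child 17 at index 7, swap → [3, 6, 25, 17, 37, 49, 28, 55, 45, 42, 43]
extract-min #2 returns 3:
  remove root 3; move last element 43 to root → [43, 6, 25, 17, 37, 49, 28, 55, 45, 42]
  43 vs smaller child 6 at index 1, swap → [6, 43, 25, 17, 37, 49, 28, 55, 45, 42]
  43 vs smaller child 17 at index 3, swap → [6, 17, 25, 43, 37, 49, 28, 55, 45, 42]
extract-min #3 returns 6:
  remove root 6; move last element 42 to root → [42, 17, 25, 43, 37, 49, 28, 55, 45]
  42 vs smaller child 17 at index 1, swap → [17, 42, 25, 43, 37, 49, 28, 55, 45]
  42 vs smaller child 37 at index 4, swap → [17, 37, 25, 43, 42, 49, 28, 55, 45]

[17, 37, 25, 43, 42, 49, 28, 55, 45]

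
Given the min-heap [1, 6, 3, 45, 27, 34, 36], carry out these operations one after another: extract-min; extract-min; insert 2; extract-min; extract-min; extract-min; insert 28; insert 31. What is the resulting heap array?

extract-min → returns 1:
  remove root 1; move last element 36 to root → [36, 6, 3, 45, 27, 34]
  36 vs smaller child 3 at index 2, swap → [3, 6, 36, 45, 27, 34]
  36 vs only child 34 at index 5, swap → [3, 6, 34, 45, 27, 36]
extract-min → returns 3:
  remove root 3; move last element 36 to root → [36, 6, 34, 45, 27]
  36 vs smaller child 6 at index 1, swap → [6, 36, 34, 45, 27]
  36 vs smaller child 27 at index 4, swap → [6, 27, 34, 45, 36]
insert 2:
  append 2 at index 5 → [6, 27, 34, 45, 36, 2]
  2 < parent 34 at index 2, swap → [6, 27, 2, 45, 36, 34]
  2 < parent 6 at index 0, swap → [2, 27, 6, 45, 36, 34]
extract-min → returns 2:
  remove root 2; move last element 34 to root → [34, 27, 6, 45, 36]
  34 vs smaller child 6 at index 2, swap → [6, 27, 34, 45, 36]
extract-min → returns 6:
  remove root 6; move last element 36 to root → [36, 27, 34, 45]
  36 vs smaller child 27 at index 1, swap → [27, 36, 34, 45]
extract-min → returns 27:
  remove root 27; move last element 45 to root → [45, 36, 34]
  45 vs smaller child 34 at index 2, swap → [34, 36, 45]
insert 28:
  append 28 at index 3 → [34, 36, 45, 28]
  28 < parent 36 at index 1, swap → [34, 28, 45, 36]
  28 < parent 34 at index 0, swap → [28, 34, 45, 36]
insert 31:
  append 31 at index 4 → [28, 34, 45, 36, 31]
  31 < parent 34 at index 1, swap → [28, 31, 45, 36, 34]

[28, 31, 45, 36, 34]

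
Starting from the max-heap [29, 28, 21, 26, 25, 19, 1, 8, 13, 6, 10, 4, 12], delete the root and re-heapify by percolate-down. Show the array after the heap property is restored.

remove root 29; move last element 12 to root → [12, 28, 21, 26, 25, 19, 1, 8, 13, 6, 10, 4]
12 vs larger child 28 at index 1, swap → [28, 12, 21, 26, 25, 19, 1, 8, 13, 6, 10, 4]
12 vs larger child 26 at index 3, swap → [28, 26, 21, 12, 25, 19, 1, 8, 13, 6, 10, 4]
12 vs larger child 13 at index 8, swap → [28, 26, 21, 13, 25, 19, 1, 8, 12, 6, 10, 4]

[28, 26, 21, 13, 25, 19, 1, 8, 12, 6, 10, 4]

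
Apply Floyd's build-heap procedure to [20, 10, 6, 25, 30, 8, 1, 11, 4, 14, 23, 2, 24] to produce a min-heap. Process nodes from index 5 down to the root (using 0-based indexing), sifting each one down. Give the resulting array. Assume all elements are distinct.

[1, 4, 2, 10, 14, 8, 6, 11, 25, 30, 23, 20, 24]

sift down from index 5:
  8 vs smaller child 2 at index 11, swap → [20, 10, 6, 25, 30, 2, 1, 11, 4, 14, 23, 8, 24]
sift down from index 4:
  30 vs smaller child 14 at index 9, swap → [20, 10, 6, 25, 14, 2, 1, 11, 4, 30, 23, 8, 24]
sift down from index 3:
  25 vs smaller child 4 at index 8, swap → [20, 10, 6, 4, 14, 2, 1, 11, 25, 30, 23, 8, 24]
sift down from index 2:
  6 vs smaller child 1 at index 6, swap → [20, 10, 1, 4, 14, 2, 6, 11, 25, 30, 23, 8, 24]
sift down from index 1:
  10 vs smaller child 4 at index 3, swap → [20, 4, 1, 10, 14, 2, 6, 11, 25, 30, 23, 8, 24]
sift down from index 0:
  20 vs smaller child 1 at index 2, swap → [1, 4, 20, 10, 14, 2, 6, 11, 25, 30, 23, 8, 24]
  20 vs smaller child 2 at index 5, swap → [1, 4, 2, 10, 14, 20, 6, 11, 25, 30, 23, 8, 24]
  20 vs smaller child 8 at index 11, swap → [1, 4, 2, 10, 14, 8, 6, 11, 25, 30, 23, 20, 24]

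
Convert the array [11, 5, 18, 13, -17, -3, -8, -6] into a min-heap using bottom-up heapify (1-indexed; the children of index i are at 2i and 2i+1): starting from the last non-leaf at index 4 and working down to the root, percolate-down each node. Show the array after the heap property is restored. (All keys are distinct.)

sift down from index 4:
  13 vs only child -6 at index 8, swap → [11, 5, 18, -6, -17, -3, -8, 13]
sift down from index 3:
  18 vs smaller child -8 at index 7, swap → [11, 5, -8, -6, -17, -3, 18, 13]
sift down from index 2:
  5 vs smaller child -17 at index 5, swap → [11, -17, -8, -6, 5, -3, 18, 13]
sift down from index 1:
  11 vs smaller child -17 at index 2, swap → [-17, 11, -8, -6, 5, -3, 18, 13]
  11 vs smaller child -6 at index 4, swap → [-17, -6, -8, 11, 5, -3, 18, 13]

[-17, -6, -8, 11, 5, -3, 18, 13]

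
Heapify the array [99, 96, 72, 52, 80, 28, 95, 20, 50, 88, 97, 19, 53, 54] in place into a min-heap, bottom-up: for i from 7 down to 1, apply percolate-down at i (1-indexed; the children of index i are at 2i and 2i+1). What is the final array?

sift down from index 7:
  95 vs only child 54 at index 14, swap → [99, 96, 72, 52, 80, 28, 54, 20, 50, 88, 97, 19, 53, 95]
sift down from index 6:
  28 vs smaller child 19 at index 12, swap → [99, 96, 72, 52, 80, 19, 54, 20, 50, 88, 97, 28, 53, 95]
sift down from index 5: already satisfies heap property
sift down from index 4:
  52 vs smaller child 20 at index 8, swap → [99, 96, 72, 20, 80, 19, 54, 52, 50, 88, 97, 28, 53, 95]
sift down from index 3:
  72 vs smaller child 19 at index 6, swap → [99, 96, 19, 20, 80, 72, 54, 52, 50, 88, 97, 28, 53, 95]
  72 vs smaller child 28 at index 12, swap → [99, 96, 19, 20, 80, 28, 54, 52, 50, 88, 97, 72, 53, 95]
sift down from index 2:
  96 vs smaller child 20 at index 4, swap → [99, 20, 19, 96, 80, 28, 54, 52, 50, 88, 97, 72, 53, 95]
  96 vs smaller child 50 at index 9, swap → [99, 20, 19, 50, 80, 28, 54, 52, 96, 88, 97, 72, 53, 95]
sift down from index 1:
  99 vs smaller child 19 at index 3, swap → [19, 20, 99, 50, 80, 28, 54, 52, 96, 88, 97, 72, 53, 95]
  99 vs smaller child 28 at index 6, swap → [19, 20, 28, 50, 80, 99, 54, 52, 96, 88, 97, 72, 53, 95]
  99 vs smaller child 53 at index 13, swap → [19, 20, 28, 50, 80, 53, 54, 52, 96, 88, 97, 72, 99, 95]

[19, 20, 28, 50, 80, 53, 54, 52, 96, 88, 97, 72, 99, 95]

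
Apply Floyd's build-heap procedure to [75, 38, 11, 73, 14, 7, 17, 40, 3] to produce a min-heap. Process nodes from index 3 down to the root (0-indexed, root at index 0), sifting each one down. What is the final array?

sift down from index 3:
  73 vs smaller child 3 at index 8, swap → [75, 38, 11, 3, 14, 7, 17, 40, 73]
sift down from index 2:
  11 vs smaller child 7 at index 5, swap → [75, 38, 7, 3, 14, 11, 17, 40, 73]
sift down from index 1:
  38 vs smaller child 3 at index 3, swap → [75, 3, 7, 38, 14, 11, 17, 40, 73]
sift down from index 0:
  75 vs smaller child 3 at index 1, swap → [3, 75, 7, 38, 14, 11, 17, 40, 73]
  75 vs smaller child 14 at index 4, swap → [3, 14, 7, 38, 75, 11, 17, 40, 73]

[3, 14, 7, 38, 75, 11, 17, 40, 73]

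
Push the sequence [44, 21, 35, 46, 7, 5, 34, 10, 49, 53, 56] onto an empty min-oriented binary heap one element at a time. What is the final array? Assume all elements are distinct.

[5, 10, 7, 21, 44, 35, 34, 46, 49, 53, 56]

Insert 44:
  append 44 at index 0 → [44] (no swap needed)
Insert 21:
  append 21 at index 1 → [44, 21]
  21 < parent 44 at index 0, swap → [21, 44]
Insert 35:
  append 35 at index 2 → [21, 44, 35] (no swap needed)
Insert 46:
  append 46 at index 3 → [21, 44, 35, 46] (no swap needed)
Insert 7:
  append 7 at index 4 → [21, 44, 35, 46, 7]
  7 < parent 44 at index 1, swap → [21, 7, 35, 46, 44]
  7 < parent 21 at index 0, swap → [7, 21, 35, 46, 44]
Insert 5:
  append 5 at index 5 → [7, 21, 35, 46, 44, 5]
  5 < parent 35 at index 2, swap → [7, 21, 5, 46, 44, 35]
  5 < parent 7 at index 0, swap → [5, 21, 7, 46, 44, 35]
Insert 34:
  append 34 at index 6 → [5, 21, 7, 46, 44, 35, 34] (no swap needed)
Insert 10:
  append 10 at index 7 → [5, 21, 7, 46, 44, 35, 34, 10]
  10 < parent 46 at index 3, swap → [5, 21, 7, 10, 44, 35, 34, 46]
  10 < parent 21 at index 1, swap → [5, 10, 7, 21, 44, 35, 34, 46]
Insert 49:
  append 49 at index 8 → [5, 10, 7, 21, 44, 35, 34, 46, 49] (no swap needed)
Insert 53:
  append 53 at index 9 → [5, 10, 7, 21, 44, 35, 34, 46, 49, 53] (no swap needed)
Insert 56:
  append 56 at index 10 → [5, 10, 7, 21, 44, 35, 34, 46, 49, 53, 56] (no swap needed)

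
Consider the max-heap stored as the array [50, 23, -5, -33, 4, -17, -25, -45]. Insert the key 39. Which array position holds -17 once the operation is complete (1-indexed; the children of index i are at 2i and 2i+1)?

6

append 39 at index 9 → [50, 23, -5, -33, 4, -17, -25, -45, 39]
39 > parent -33 at index 4, swap → [50, 23, -5, 39, 4, -17, -25, -45, -33]
39 > parent 23 at index 2, swap → [50, 39, -5, 23, 4, -17, -25, -45, -33]
resulting array: [50, 39, -5, 23, 4, -17, -25, -45, -33]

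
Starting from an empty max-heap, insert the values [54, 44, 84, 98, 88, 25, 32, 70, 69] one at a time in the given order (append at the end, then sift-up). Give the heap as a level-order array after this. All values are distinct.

Insert 54:
  append 54 at index 0 → [54] (no swap needed)
Insert 44:
  append 44 at index 1 → [54, 44] (no swap needed)
Insert 84:
  append 84 at index 2 → [54, 44, 84]
  84 > parent 54 at index 0, swap → [84, 44, 54]
Insert 98:
  append 98 at index 3 → [84, 44, 54, 98]
  98 > parent 44 at index 1, swap → [84, 98, 54, 44]
  98 > parent 84 at index 0, swap → [98, 84, 54, 44]
Insert 88:
  append 88 at index 4 → [98, 84, 54, 44, 88]
  88 > parent 84 at index 1, swap → [98, 88, 54, 44, 84]
Insert 25:
  append 25 at index 5 → [98, 88, 54, 44, 84, 25] (no swap needed)
Insert 32:
  append 32 at index 6 → [98, 88, 54, 44, 84, 25, 32] (no swap needed)
Insert 70:
  append 70 at index 7 → [98, 88, 54, 44, 84, 25, 32, 70]
  70 > parent 44 at index 3, swap → [98, 88, 54, 70, 84, 25, 32, 44]
Insert 69:
  append 69 at index 8 → [98, 88, 54, 70, 84, 25, 32, 44, 69] (no swap needed)

[98, 88, 54, 70, 84, 25, 32, 44, 69]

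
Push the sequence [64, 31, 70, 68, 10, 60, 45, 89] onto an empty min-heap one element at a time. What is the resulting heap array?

[10, 31, 45, 68, 64, 70, 60, 89]

Insert 64:
  append 64 at index 0 → [64] (no swap needed)
Insert 31:
  append 31 at index 1 → [64, 31]
  31 < parent 64 at index 0, swap → [31, 64]
Insert 70:
  append 70 at index 2 → [31, 64, 70] (no swap needed)
Insert 68:
  append 68 at index 3 → [31, 64, 70, 68] (no swap needed)
Insert 10:
  append 10 at index 4 → [31, 64, 70, 68, 10]
  10 < parent 64 at index 1, swap → [31, 10, 70, 68, 64]
  10 < parent 31 at index 0, swap → [10, 31, 70, 68, 64]
Insert 60:
  append 60 at index 5 → [10, 31, 70, 68, 64, 60]
  60 < parent 70 at index 2, swap → [10, 31, 60, 68, 64, 70]
Insert 45:
  append 45 at index 6 → [10, 31, 60, 68, 64, 70, 45]
  45 < parent 60 at index 2, swap → [10, 31, 45, 68, 64, 70, 60]
Insert 89:
  append 89 at index 7 → [10, 31, 45, 68, 64, 70, 60, 89] (no swap needed)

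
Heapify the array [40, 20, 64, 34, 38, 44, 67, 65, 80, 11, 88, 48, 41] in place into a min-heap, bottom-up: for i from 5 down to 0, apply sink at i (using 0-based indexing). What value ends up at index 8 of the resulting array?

80

sift down from index 5:
  44 vs smaller child 41 at index 12, swap → [40, 20, 64, 34, 38, 41, 67, 65, 80, 11, 88, 48, 44]
sift down from index 4:
  38 vs smaller child 11 at index 9, swap → [40, 20, 64, 34, 11, 41, 67, 65, 80, 38, 88, 48, 44]
sift down from index 3: already satisfies heap property
sift down from index 2:
  64 vs smaller child 41 at index 5, swap → [40, 20, 41, 34, 11, 64, 67, 65, 80, 38, 88, 48, 44]
  64 vs smaller child 44 at index 12, swap → [40, 20, 41, 34, 11, 44, 67, 65, 80, 38, 88, 48, 64]
sift down from index 1:
  20 vs smaller child 11 at index 4, swap → [40, 11, 41, 34, 20, 44, 67, 65, 80, 38, 88, 48, 64]
sift down from index 0:
  40 vs smaller child 11 at index 1, swap → [11, 40, 41, 34, 20, 44, 67, 65, 80, 38, 88, 48, 64]
  40 vs smaller child 20 at index 4, swap → [11, 20, 41, 34, 40, 44, 67, 65, 80, 38, 88, 48, 64]
  40 vs smaller child 38 at index 9, swap → [11, 20, 41, 34, 38, 44, 67, 65, 80, 40, 88, 48, 64]
resulting array: [11, 20, 41, 34, 38, 44, 67, 65, 80, 40, 88, 48, 64]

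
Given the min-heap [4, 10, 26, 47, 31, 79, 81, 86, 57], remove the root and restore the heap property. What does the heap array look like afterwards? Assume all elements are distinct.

[10, 31, 26, 47, 57, 79, 81, 86]

remove root 4; move last element 57 to root → [57, 10, 26, 47, 31, 79, 81, 86]
57 vs smaller child 10 at index 1, swap → [10, 57, 26, 47, 31, 79, 81, 86]
57 vs smaller child 31 at index 4, swap → [10, 31, 26, 47, 57, 79, 81, 86]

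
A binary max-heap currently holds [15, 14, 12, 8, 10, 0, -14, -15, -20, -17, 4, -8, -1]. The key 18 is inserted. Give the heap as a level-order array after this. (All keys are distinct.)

[18, 14, 15, 8, 10, 0, 12, -15, -20, -17, 4, -8, -1, -14]

append 18 at index 13 → [15, 14, 12, 8, 10, 0, -14, -15, -20, -17, 4, -8, -1, 18]
18 > parent -14 at index 6, swap → [15, 14, 12, 8, 10, 0, 18, -15, -20, -17, 4, -8, -1, -14]
18 > parent 12 at index 2, swap → [15, 14, 18, 8, 10, 0, 12, -15, -20, -17, 4, -8, -1, -14]
18 > parent 15 at index 0, swap → [18, 14, 15, 8, 10, 0, 12, -15, -20, -17, 4, -8, -1, -14]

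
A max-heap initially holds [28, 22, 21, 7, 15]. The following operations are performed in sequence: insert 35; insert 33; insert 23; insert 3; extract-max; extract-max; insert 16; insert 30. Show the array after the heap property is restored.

[30, 28, 21, 23, 15, 7, 3, 16, 22]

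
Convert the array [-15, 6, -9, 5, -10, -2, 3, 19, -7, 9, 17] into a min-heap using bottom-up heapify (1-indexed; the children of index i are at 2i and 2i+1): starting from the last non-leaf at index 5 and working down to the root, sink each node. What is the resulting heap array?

sift down from index 5: already satisfies heap property
sift down from index 4:
  5 vs smaller child -7 at index 9, swap → [-15, 6, -9, -7, -10, -2, 3, 19, 5, 9, 17]
sift down from index 3: already satisfies heap property
sift down from index 2:
  6 vs smaller child -10 at index 5, swap → [-15, -10, -9, -7, 6, -2, 3, 19, 5, 9, 17]
sift down from index 1: already satisfies heap property

[-15, -10, -9, -7, 6, -2, 3, 19, 5, 9, 17]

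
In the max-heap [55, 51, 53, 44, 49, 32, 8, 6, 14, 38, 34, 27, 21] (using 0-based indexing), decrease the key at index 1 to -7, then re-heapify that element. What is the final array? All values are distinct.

[55, 49, 53, 44, 38, 32, 8, 6, 14, -7, 34, 27, 21]

set index 1 from 51 to -7 → [55, -7, 53, 44, 49, 32, 8, 6, 14, 38, 34, 27, 21]
-7 vs larger child 49 at index 4, swap → [55, 49, 53, 44, -7, 32, 8, 6, 14, 38, 34, 27, 21]
-7 vs larger child 38 at index 9, swap → [55, 49, 53, 44, 38, 32, 8, 6, 14, -7, 34, 27, 21]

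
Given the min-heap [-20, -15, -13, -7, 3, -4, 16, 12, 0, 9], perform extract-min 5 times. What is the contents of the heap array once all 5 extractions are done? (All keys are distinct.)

[0, 3, 9, 12, 16]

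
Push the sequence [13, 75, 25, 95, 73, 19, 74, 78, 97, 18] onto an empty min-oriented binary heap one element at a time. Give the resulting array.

Insert 13:
  append 13 at index 0 → [13] (no swap needed)
Insert 75:
  append 75 at index 1 → [13, 75] (no swap needed)
Insert 25:
  append 25 at index 2 → [13, 75, 25] (no swap needed)
Insert 95:
  append 95 at index 3 → [13, 75, 25, 95] (no swap needed)
Insert 73:
  append 73 at index 4 → [13, 75, 25, 95, 73]
  73 < parent 75 at index 1, swap → [13, 73, 25, 95, 75]
Insert 19:
  append 19 at index 5 → [13, 73, 25, 95, 75, 19]
  19 < parent 25 at index 2, swap → [13, 73, 19, 95, 75, 25]
Insert 74:
  append 74 at index 6 → [13, 73, 19, 95, 75, 25, 74] (no swap needed)
Insert 78:
  append 78 at index 7 → [13, 73, 19, 95, 75, 25, 74, 78]
  78 < parent 95 at index 3, swap → [13, 73, 19, 78, 75, 25, 74, 95]
Insert 97:
  append 97 at index 8 → [13, 73, 19, 78, 75, 25, 74, 95, 97] (no swap needed)
Insert 18:
  append 18 at index 9 → [13, 73, 19, 78, 75, 25, 74, 95, 97, 18]
  18 < parent 75 at index 4, swap → [13, 73, 19, 78, 18, 25, 74, 95, 97, 75]
  18 < parent 73 at index 1, swap → [13, 18, 19, 78, 73, 25, 74, 95, 97, 75]

[13, 18, 19, 78, 73, 25, 74, 95, 97, 75]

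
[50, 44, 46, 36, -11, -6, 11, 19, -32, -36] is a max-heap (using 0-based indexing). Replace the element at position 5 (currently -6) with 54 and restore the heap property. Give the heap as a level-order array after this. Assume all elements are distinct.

set index 5 from -6 to 54 → [50, 44, 46, 36, -11, 54, 11, 19, -32, -36]
54 > parent 46 at index 2, swap → [50, 44, 54, 36, -11, 46, 11, 19, -32, -36]
54 > parent 50 at index 0, swap → [54, 44, 50, 36, -11, 46, 11, 19, -32, -36]

[54, 44, 50, 36, -11, 46, 11, 19, -32, -36]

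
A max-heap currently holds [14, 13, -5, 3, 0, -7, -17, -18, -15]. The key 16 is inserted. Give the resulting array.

[16, 14, -5, 3, 13, -7, -17, -18, -15, 0]

append 16 at index 9 → [14, 13, -5, 3, 0, -7, -17, -18, -15, 16]
16 > parent 0 at index 4, swap → [14, 13, -5, 3, 16, -7, -17, -18, -15, 0]
16 > parent 13 at index 1, swap → [14, 16, -5, 3, 13, -7, -17, -18, -15, 0]
16 > parent 14 at index 0, swap → [16, 14, -5, 3, 13, -7, -17, -18, -15, 0]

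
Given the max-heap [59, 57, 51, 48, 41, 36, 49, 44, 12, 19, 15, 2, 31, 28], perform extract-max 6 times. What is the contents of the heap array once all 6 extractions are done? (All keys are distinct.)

extract-max #1 returns 59:
  remove root 59; move last element 28 to root → [28, 57, 51, 48, 41, 36, 49, 44, 12, 19, 15, 2, 31]
  28 vs larger child 57 at index 1, swap → [57, 28, 51, 48, 41, 36, 49, 44, 12, 19, 15, 2, 31]
  28 vs larger child 48 at index 3, swap → [57, 48, 51, 28, 41, 36, 49, 44, 12, 19, 15, 2, 31]
  28 vs larger child 44 at index 7, swap → [57, 48, 51, 44, 41, 36, 49, 28, 12, 19, 15, 2, 31]
extract-max #2 returns 57:
  remove root 57; move last element 31 to root → [31, 48, 51, 44, 41, 36, 49, 28, 12, 19, 15, 2]
  31 vs larger child 51 at index 2, swap → [51, 48, 31, 44, 41, 36, 49, 28, 12, 19, 15, 2]
  31 vs larger child 49 at index 6, swap → [51, 48, 49, 44, 41, 36, 31, 28, 12, 19, 15, 2]
extract-max #3 returns 51:
  remove root 51; move last element 2 to root → [2, 48, 49, 44, 41, 36, 31, 28, 12, 19, 15]
  2 vs larger child 49 at index 2, swap → [49, 48, 2, 44, 41, 36, 31, 28, 12, 19, 15]
  2 vs larger child 36 at index 5, swap → [49, 48, 36, 44, 41, 2, 31, 28, 12, 19, 15]
extract-max #4 returns 49:
  remove root 49; move last element 15 to root → [15, 48, 36, 44, 41, 2, 31, 28, 12, 19]
  15 vs larger child 48 at index 1, swap → [48, 15, 36, 44, 41, 2, 31, 28, 12, 19]
  15 vs larger child 44 at index 3, swap → [48, 44, 36, 15, 41, 2, 31, 28, 12, 19]
  15 vs larger child 28 at index 7, swap → [48, 44, 36, 28, 41, 2, 31, 15, 12, 19]
extract-max #5 returns 48:
  remove root 48; move last element 19 to root → [19, 44, 36, 28, 41, 2, 31, 15, 12]
  19 vs larger child 44 at index 1, swap → [44, 19, 36, 28, 41, 2, 31, 15, 12]
  19 vs larger child 41 at index 4, swap → [44, 41, 36, 28, 19, 2, 31, 15, 12]
extract-max #6 returns 44:
  remove root 44; move last element 12 to root → [12, 41, 36, 28, 19, 2, 31, 15]
  12 vs larger child 41 at index 1, swap → [41, 12, 36, 28, 19, 2, 31, 15]
  12 vs larger child 28 at index 3, swap → [41, 28, 36, 12, 19, 2, 31, 15]
  12 vs only child 15 at index 7, swap → [41, 28, 36, 15, 19, 2, 31, 12]

[41, 28, 36, 15, 19, 2, 31, 12]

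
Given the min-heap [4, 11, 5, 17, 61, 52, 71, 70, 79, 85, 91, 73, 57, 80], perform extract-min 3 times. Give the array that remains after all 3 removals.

[17, 61, 52, 70, 73, 57, 71, 80, 79, 85, 91]

extract-min #1 returns 4:
  remove root 4; move last element 80 to root → [80, 11, 5, 17, 61, 52, 71, 70, 79, 85, 91, 73, 57]
  80 vs smaller child 5 at index 2, swap → [5, 11, 80, 17, 61, 52, 71, 70, 79, 85, 91, 73, 57]
  80 vs smaller child 52 at index 5, swap → [5, 11, 52, 17, 61, 80, 71, 70, 79, 85, 91, 73, 57]
  80 vs smaller child 57 at index 12, swap → [5, 11, 52, 17, 61, 57, 71, 70, 79, 85, 91, 73, 80]
extract-min #2 returns 5:
  remove root 5; move last element 80 to root → [80, 11, 52, 17, 61, 57, 71, 70, 79, 85, 91, 73]
  80 vs smaller child 11 at index 1, swap → [11, 80, 52, 17, 61, 57, 71, 70, 79, 85, 91, 73]
  80 vs smaller child 17 at index 3, swap → [11, 17, 52, 80, 61, 57, 71, 70, 79, 85, 91, 73]
  80 vs smaller child 70 at index 7, swap → [11, 17, 52, 70, 61, 57, 71, 80, 79, 85, 91, 73]
extract-min #3 returns 11:
  remove root 11; move last element 73 to root → [73, 17, 52, 70, 61, 57, 71, 80, 79, 85, 91]
  73 vs smaller child 17 at index 1, swap → [17, 73, 52, 70, 61, 57, 71, 80, 79, 85, 91]
  73 vs smaller child 61 at index 4, swap → [17, 61, 52, 70, 73, 57, 71, 80, 79, 85, 91]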